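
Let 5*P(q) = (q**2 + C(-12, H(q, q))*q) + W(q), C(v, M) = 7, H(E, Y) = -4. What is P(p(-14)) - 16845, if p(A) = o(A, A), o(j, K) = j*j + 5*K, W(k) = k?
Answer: -67341/5 ≈ -13468.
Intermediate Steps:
o(j, K) = j**2 + 5*K
p(A) = A**2 + 5*A
P(q) = q**2/5 + 8*q/5 (P(q) = ((q**2 + 7*q) + q)/5 = (q**2 + 8*q)/5 = q**2/5 + 8*q/5)
P(p(-14)) - 16845 = (-14*(5 - 14))*(8 - 14*(5 - 14))/5 - 16845 = (-14*(-9))*(8 - 14*(-9))/5 - 16845 = (1/5)*126*(8 + 126) - 16845 = (1/5)*126*134 - 16845 = 16884/5 - 16845 = -67341/5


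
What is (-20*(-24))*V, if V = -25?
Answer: -12000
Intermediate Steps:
(-20*(-24))*V = -20*(-24)*(-25) = 480*(-25) = -12000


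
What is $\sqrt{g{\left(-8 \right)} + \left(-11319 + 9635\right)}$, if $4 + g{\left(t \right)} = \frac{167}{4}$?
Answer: $\frac{i \sqrt{6585}}{2} \approx 40.574 i$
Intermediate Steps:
$g{\left(t \right)} = \frac{151}{4}$ ($g{\left(t \right)} = -4 + \frac{167}{4} = \frac{151}{4}$)
$\sqrt{g{\left(-8 \right)} + \left(-11319 + 9635\right)} = \sqrt{\frac{151}{4} + \left(-11319 + 9635\right)} = \sqrt{\frac{151}{4} - 1684} = \sqrt{- \frac{6585}{4}} = \frac{i \sqrt{6585}}{2}$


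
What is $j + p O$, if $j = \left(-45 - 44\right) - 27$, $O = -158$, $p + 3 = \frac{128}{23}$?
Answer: $- \frac{11990}{23} \approx -521.3$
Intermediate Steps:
$p = \frac{59}{23}$ ($p = -3 + \frac{128}{23} = \frac{59}{23} \approx 2.5652$)
$j = -116$ ($j = -89 - 27 = -116$)
$j + p O = -116 + \frac{59}{23} \left(-158\right) = -116 - \frac{9322}{23} = - \frac{11990}{23}$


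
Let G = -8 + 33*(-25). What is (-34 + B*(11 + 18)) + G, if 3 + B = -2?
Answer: -1012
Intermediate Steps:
B = -5 (B = -3 - 2 = -5)
G = -833 (G = -8 - 825 = -833)
(-34 + B*(11 + 18)) + G = (-34 - 5*(11 + 18)) - 833 = (-34 - 5*29) - 833 = (-34 - 145) - 833 = -179 - 833 = -1012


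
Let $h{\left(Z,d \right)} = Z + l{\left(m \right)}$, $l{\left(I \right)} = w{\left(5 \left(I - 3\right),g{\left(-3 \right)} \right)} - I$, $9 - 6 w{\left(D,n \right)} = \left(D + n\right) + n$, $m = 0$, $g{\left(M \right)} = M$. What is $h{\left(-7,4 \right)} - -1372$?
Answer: $1370$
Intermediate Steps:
$w{\left(D,n \right)} = \frac{3}{2} - \frac{n}{3} - \frac{D}{6}$ ($w{\left(D,n \right)} = \frac{3}{2} - \frac{\left(D + n\right) + n}{6} = \frac{3}{2} - \frac{D + 2 n}{6} = \frac{3}{2} - \left(\frac{n}{3} + \frac{D}{6}\right) = \frac{3}{2} - \frac{n}{3} - \frac{D}{6}$)
$l{\left(I \right)} = 5 - \frac{11 I}{6}$ ($l{\left(I \right)} = \left(\frac{3}{2} - -1 - \frac{5 \left(I - 3\right)}{6}\right) - I = \left(\frac{3}{2} + 1 - \frac{5 \left(-3 + I\right)}{6}\right) - I = \left(\frac{3}{2} + 1 - \frac{-15 + 5 I}{6}\right) - I = \left(\frac{3}{2} + 1 - \left(- \frac{5}{2} + \frac{5 I}{6}\right)\right) - I = \left(5 - \frac{5 I}{6}\right) - I = 5 - \frac{11 I}{6}$)
$h{\left(Z,d \right)} = 5 + Z$ ($h{\left(Z,d \right)} = Z + \left(5 - 0\right) = Z + \left(5 + 0\right) = Z + 5 = 5 + Z$)
$h{\left(-7,4 \right)} - -1372 = \left(5 - 7\right) - -1372 = -2 + 1372 = 1370$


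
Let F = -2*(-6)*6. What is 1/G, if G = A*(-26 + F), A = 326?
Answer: 1/14996 ≈ 6.6684e-5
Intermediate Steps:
F = 72 (F = 12*6 = 72)
G = 14996 (G = 326*(-26 + 72) = 326*46 = 14996)
1/G = 1/14996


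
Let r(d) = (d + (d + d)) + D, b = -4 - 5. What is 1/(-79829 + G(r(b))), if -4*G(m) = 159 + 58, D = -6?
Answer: -4/319533 ≈ -1.2518e-5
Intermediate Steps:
b = -9
r(d) = -6 + 3*d (r(d) = (d + (d + d)) - 6 = (d + 2*d) - 6 = 3*d - 6 = -6 + 3*d)
G(m) = -217/4 (G(m) = -(159 + 58)/4 = -1/4*217 = -217/4)
1/(-79829 + G(r(b))) = 1/(-79829 - 217/4) = 1/(-319533/4) = -4/319533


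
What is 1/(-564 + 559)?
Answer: -1/5 ≈ -0.20000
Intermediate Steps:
1/(-564 + 559) = 1/(-5) = -1/5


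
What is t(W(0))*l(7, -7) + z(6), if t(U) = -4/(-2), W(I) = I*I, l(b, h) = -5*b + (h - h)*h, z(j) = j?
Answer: -64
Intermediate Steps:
l(b, h) = -5*b (l(b, h) = -5*b + 0*h = -5*b + 0 = -5*b)
W(I) = I²
t(U) = 2 (t(U) = -4*(-½) = 2)
t(W(0))*l(7, -7) + z(6) = 2*(-5*7) + 6 = 2*(-35) + 6 = -70 + 6 = -64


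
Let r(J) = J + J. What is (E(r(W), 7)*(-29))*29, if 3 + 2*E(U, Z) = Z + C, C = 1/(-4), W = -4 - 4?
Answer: -12615/8 ≈ -1576.9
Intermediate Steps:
W = -8
r(J) = 2*J
C = -¼ ≈ -0.25000
E(U, Z) = -13/8 + Z/2 (E(U, Z) = -3/2 + (Z - ¼)/2 = -3/2 + (-¼ + Z)/2 = -3/2 + (-⅛ + Z/2) = -13/8 + Z/2)
(E(r(W), 7)*(-29))*29 = ((-13/8 + (½)*7)*(-29))*29 = ((-13/8 + 7/2)*(-29))*29 = ((15/8)*(-29))*29 = -435/8*29 = -12615/8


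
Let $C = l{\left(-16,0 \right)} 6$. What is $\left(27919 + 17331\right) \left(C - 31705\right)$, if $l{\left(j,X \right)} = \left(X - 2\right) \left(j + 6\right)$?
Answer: $-1429221250$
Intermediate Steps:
$l{\left(j,X \right)} = \left(-2 + X\right) \left(6 + j\right)$
$C = 120$ ($C = \left(-12 - -32 + 6 \cdot 0 + 0 \left(-16\right)\right) 6 = \left(-12 + 32 + 0 + 0\right) 6 = 20 \cdot 6 = 120$)
$\left(27919 + 17331\right) \left(C - 31705\right) = \left(27919 + 17331\right) \left(120 - 31705\right) = 45250 \left(-31585\right) = -1429221250$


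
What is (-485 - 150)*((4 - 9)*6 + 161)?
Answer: -83185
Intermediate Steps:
(-485 - 150)*((4 - 9)*6 + 161) = -635*(-5*6 + 161) = -635*(-30 + 161) = -635*131 = -83185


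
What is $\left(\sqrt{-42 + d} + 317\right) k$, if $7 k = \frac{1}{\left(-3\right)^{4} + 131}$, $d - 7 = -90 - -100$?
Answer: $\frac{317}{1484} + \frac{5 i}{1484} \approx 0.21361 + 0.0033693 i$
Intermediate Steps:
$d = 17$ ($d = 7 - -10 = 7 + \left(-90 + 100\right) = 7 + 10 = 17$)
$k = \frac{1}{1484}$ ($k = \frac{1}{7 \left(\left(-3\right)^{4} + 131\right)} = \frac{1}{7 \left(81 + 131\right)} = \frac{1}{7 \cdot 212} = \frac{1}{7} \cdot \frac{1}{212} = \frac{1}{1484} \approx 0.00067385$)
$\left(\sqrt{-42 + d} + 317\right) k = \left(\sqrt{-42 + 17} + 317\right) \frac{1}{1484} = \left(\sqrt{-25} + 317\right) \frac{1}{1484} = \left(5 i + 317\right) \frac{1}{1484} = \left(317 + 5 i\right) \frac{1}{1484} = \frac{317}{1484} + \frac{5 i}{1484}$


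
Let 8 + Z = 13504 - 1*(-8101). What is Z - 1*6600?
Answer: 14997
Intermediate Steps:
Z = 21597 (Z = -8 + (13504 - 1*(-8101)) = -8 + (13504 + 8101) = -8 + 21605 = 21597)
Z - 1*6600 = 21597 - 1*6600 = 21597 - 6600 = 14997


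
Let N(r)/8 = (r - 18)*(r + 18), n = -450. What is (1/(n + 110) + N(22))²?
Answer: 189398169601/115600 ≈ 1.6384e+6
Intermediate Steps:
N(r) = 8*(-18 + r)*(18 + r) (N(r) = 8*((r - 18)*(r + 18)) = 8*((-18 + r)*(18 + r)) = 8*(-18 + r)*(18 + r))
(1/(n + 110) + N(22))² = (1/(-450 + 110) + (-2592 + 8*22²))² = (1/(-340) + (-2592 + 8*484))² = (-1/340 + (-2592 + 3872))² = (-1/340 + 1280)² = (435199/340)² = 189398169601/115600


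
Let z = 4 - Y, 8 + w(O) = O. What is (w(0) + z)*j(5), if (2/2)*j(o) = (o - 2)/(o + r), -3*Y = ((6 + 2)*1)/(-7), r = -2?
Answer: -92/21 ≈ -4.3810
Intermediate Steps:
w(O) = -8 + O
Y = 8/21 (Y = -(6 + 2)*1/(3*(-7)) = -8*1*(-1)/(3*7) = -8*(-1)/(3*7) = -1/3*(-8/7) = 8/21 ≈ 0.38095)
z = 76/21 (z = 4 - 1*8/21 = 4 - 8/21 = 76/21 ≈ 3.6190)
j(o) = 1 (j(o) = (o - 2)/(o - 2) = (-2 + o)/(-2 + o) = 1)
(w(0) + z)*j(5) = ((-8 + 0) + 76/21)*1 = (-8 + 76/21)*1 = -92/21*1 = -92/21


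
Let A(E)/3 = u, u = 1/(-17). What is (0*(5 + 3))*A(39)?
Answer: 0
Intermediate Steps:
u = -1/17 ≈ -0.058824
A(E) = -3/17 (A(E) = 3*(-1/17) = -3/17)
(0*(5 + 3))*A(39) = (0*(5 + 3))*(-3/17) = (0*8)*(-3/17) = 0*(-3/17) = 0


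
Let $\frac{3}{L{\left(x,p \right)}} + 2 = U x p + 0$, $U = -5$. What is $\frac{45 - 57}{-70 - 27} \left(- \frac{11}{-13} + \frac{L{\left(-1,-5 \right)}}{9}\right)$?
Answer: $\frac{3512}{34047} \approx 0.10315$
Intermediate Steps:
$L{\left(x,p \right)} = \frac{3}{-2 - 5 p x}$ ($L{\left(x,p \right)} = \frac{3}{-2 + \left(- 5 x p + 0\right)} = \frac{3}{-2 + \left(- 5 p x + 0\right)} = \frac{3}{-2 - 5 p x}$)
$\frac{45 - 57}{-70 - 27} \left(- \frac{11}{-13} + \frac{L{\left(-1,-5 \right)}}{9}\right) = \frac{45 - 57}{-70 - 27} \left(- \frac{11}{-13} + \frac{\left(-3\right) \frac{1}{2 + 5 \left(-5\right) \left(-1\right)}}{9}\right) = - \frac{12}{-97} \left(\left(-11\right) \left(- \frac{1}{13}\right) + - \frac{3}{2 + 25} \cdot \frac{1}{9}\right) = \left(-12\right) \left(- \frac{1}{97}\right) \left(\frac{11}{13} + - \frac{3}{27} \cdot \frac{1}{9}\right) = \frac{12 \left(\frac{11}{13} + \left(-3\right) \frac{1}{27} \cdot \frac{1}{9}\right)}{97} = \frac{12 \left(\frac{11}{13} - \frac{1}{81}\right)}{97} = \frac{12}{97} \cdot \frac{878}{1053} = \frac{3512}{34047}$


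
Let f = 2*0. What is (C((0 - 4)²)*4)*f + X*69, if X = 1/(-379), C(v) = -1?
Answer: -69/379 ≈ -0.18206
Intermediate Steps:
f = 0
X = -1/379 ≈ -0.0026385
(C((0 - 4)²)*4)*f + X*69 = -1*4*0 - 1/379*69 = -4*0 - 69/379 = 0 - 69/379 = -69/379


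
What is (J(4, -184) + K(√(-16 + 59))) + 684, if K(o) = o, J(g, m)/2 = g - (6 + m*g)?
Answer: 2152 + √43 ≈ 2158.6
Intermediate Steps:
J(g, m) = -12 + 2*g - 2*g*m (J(g, m) = 2*(g - (6 + m*g)) = 2*(g - (6 + g*m)) = 2*(g + (-6 - g*m)) = 2*(-6 + g - g*m) = -12 + 2*g - 2*g*m)
(J(4, -184) + K(√(-16 + 59))) + 684 = ((-12 + 2*4 - 2*4*(-184)) + √(-16 + 59)) + 684 = ((-12 + 8 + 1472) + √43) + 684 = (1468 + √43) + 684 = 2152 + √43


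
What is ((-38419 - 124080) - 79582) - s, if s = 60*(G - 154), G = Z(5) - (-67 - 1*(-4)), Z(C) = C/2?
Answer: -236771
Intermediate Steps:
Z(C) = C/2 (Z(C) = C*(½) = C/2)
G = 131/2 (G = (½)*5 - (-67 - 1*(-4)) = 5/2 - (-67 + 4) = 5/2 - 1*(-63) = 5/2 + 63 = 131/2 ≈ 65.500)
s = -5310 (s = 60*(131/2 - 154) = 60*(-177/2) = -5310)
((-38419 - 124080) - 79582) - s = ((-38419 - 124080) - 79582) - 1*(-5310) = (-162499 - 79582) + 5310 = -242081 + 5310 = -236771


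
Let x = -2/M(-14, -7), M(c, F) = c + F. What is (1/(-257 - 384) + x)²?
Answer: 1590121/181198521 ≈ 0.0087756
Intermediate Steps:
M(c, F) = F + c
x = 2/21 (x = -2/(-7 - 14) = -2/(-21) = -2*(-1/21) = 2/21 ≈ 0.095238)
(1/(-257 - 384) + x)² = (1/(-257 - 384) + 2/21)² = (1/(-641) + 2/21)² = (-1/641 + 2/21)² = (1261/13461)² = 1590121/181198521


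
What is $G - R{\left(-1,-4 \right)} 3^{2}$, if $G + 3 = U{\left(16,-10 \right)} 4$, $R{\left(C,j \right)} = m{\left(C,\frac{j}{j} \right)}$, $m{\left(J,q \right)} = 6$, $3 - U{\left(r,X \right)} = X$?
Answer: $-5$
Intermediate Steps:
$U{\left(r,X \right)} = 3 - X$
$R{\left(C,j \right)} = 6$
$G = 49$ ($G = -3 + \left(3 - -10\right) 4 = -3 + \left(3 + 10\right) 4 = -3 + 13 \cdot 4 = -3 + 52 = 49$)
$G - R{\left(-1,-4 \right)} 3^{2} = 49 - 6 \cdot 3^{2} = 49 - 6 \cdot 9 = 49 - 54 = -5$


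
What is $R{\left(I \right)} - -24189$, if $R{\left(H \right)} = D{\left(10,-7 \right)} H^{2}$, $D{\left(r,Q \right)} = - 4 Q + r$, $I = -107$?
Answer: $459251$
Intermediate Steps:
$D{\left(r,Q \right)} = r - 4 Q$
$R{\left(H \right)} = 38 H^{2}$ ($R{\left(H \right)} = \left(10 - -28\right) H^{2} = \left(10 + 28\right) H^{2} = 38 H^{2}$)
$R{\left(I \right)} - -24189 = 38 \left(-107\right)^{2} - -24189 = 38 \cdot 11449 + 24189 = 435062 + 24189 = 459251$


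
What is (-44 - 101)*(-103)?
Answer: 14935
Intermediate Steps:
(-44 - 101)*(-103) = -145*(-103) = 14935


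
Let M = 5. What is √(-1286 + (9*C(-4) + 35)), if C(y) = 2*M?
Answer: 3*I*√129 ≈ 34.073*I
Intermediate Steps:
C(y) = 10 (C(y) = 2*5 = 10)
√(-1286 + (9*C(-4) + 35)) = √(-1286 + (9*10 + 35)) = √(-1286 + (90 + 35)) = √(-1286 + 125) = √(-1161) = 3*I*√129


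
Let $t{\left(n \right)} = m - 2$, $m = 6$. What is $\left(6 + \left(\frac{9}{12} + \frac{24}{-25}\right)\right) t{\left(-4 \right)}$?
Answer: $\frac{579}{25} \approx 23.16$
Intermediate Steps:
$t{\left(n \right)} = 4$ ($t{\left(n \right)} = 6 - 2 = 4$)
$\left(6 + \left(\frac{9}{12} + \frac{24}{-25}\right)\right) t{\left(-4 \right)} = \left(6 + \left(\frac{9}{12} + \frac{24}{-25}\right)\right) 4 = \left(6 + \left(9 \cdot \frac{1}{12} + 24 \left(- \frac{1}{25}\right)\right)\right) 4 = \left(6 + \left(\frac{3}{4} - \frac{24}{25}\right)\right) 4 = \left(6 - \frac{21}{100}\right) 4 = \frac{579}{100} \cdot 4 = \frac{579}{25}$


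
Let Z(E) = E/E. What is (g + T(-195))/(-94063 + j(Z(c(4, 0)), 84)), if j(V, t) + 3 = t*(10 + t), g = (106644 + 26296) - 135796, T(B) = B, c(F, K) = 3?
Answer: 3051/86170 ≈ 0.035407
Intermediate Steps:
g = -2856 (g = 132940 - 135796 = -2856)
Z(E) = 1
j(V, t) = -3 + t*(10 + t)
(g + T(-195))/(-94063 + j(Z(c(4, 0)), 84)) = (-2856 - 195)/(-94063 + (-3 + 84**2 + 10*84)) = -3051/(-94063 + (-3 + 7056 + 840)) = -3051/(-94063 + 7893) = -3051/(-86170) = -3051*(-1/86170) = 3051/86170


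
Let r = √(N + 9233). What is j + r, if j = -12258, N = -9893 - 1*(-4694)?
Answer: -12258 + √4034 ≈ -12194.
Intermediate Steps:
N = -5199 (N = -9893 + 4694 = -5199)
r = √4034 (r = √(-5199 + 9233) = √4034 ≈ 63.514)
j + r = -12258 + √4034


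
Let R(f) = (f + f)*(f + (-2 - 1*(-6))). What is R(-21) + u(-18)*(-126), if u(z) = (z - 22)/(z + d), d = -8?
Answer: 6762/13 ≈ 520.15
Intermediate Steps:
R(f) = 2*f*(4 + f) (R(f) = (2*f)*(f + (-2 + 6)) = (2*f)*(f + 4) = (2*f)*(4 + f) = 2*f*(4 + f))
u(z) = (-22 + z)/(-8 + z) (u(z) = (z - 22)/(z - 8) = (-22 + z)/(-8 + z))
R(-21) + u(-18)*(-126) = 2*(-21)*(4 - 21) + ((-22 - 18)/(-8 - 18))*(-126) = 2*(-21)*(-17) + (-40/(-26))*(-126) = 714 - 1/26*(-40)*(-126) = 714 + (20/13)*(-126) = 714 - 2520/13 = 6762/13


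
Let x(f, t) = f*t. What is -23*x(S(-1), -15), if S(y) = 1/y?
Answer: -345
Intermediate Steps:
-23*x(S(-1), -15) = -23*(-15)/(-1) = -(-23)*(-15) = -23*15 = -345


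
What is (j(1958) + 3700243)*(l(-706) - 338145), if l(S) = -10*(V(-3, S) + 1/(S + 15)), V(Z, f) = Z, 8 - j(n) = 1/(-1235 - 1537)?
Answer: -2396441752094977715/1915452 ≈ -1.2511e+12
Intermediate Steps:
j(n) = 22177/2772 (j(n) = 8 - 1/(-1235 - 1537) = 8 - 1/(-2772) = 8 - 1*(-1/2772) = 8 + 1/2772 = 22177/2772)
l(S) = 30 - 10/(15 + S) (l(S) = -10*(-3 + 1/(S + 15)) = -10*(-3 + 1/(15 + S)) = 30 - 10/(15 + S))
(j(1958) + 3700243)*(l(-706) - 338145) = (22177/2772 + 3700243)*(10*(44 + 3*(-706))/(15 - 706) - 338145) = 10257095773*(10*(44 - 2118)/(-691) - 338145)/2772 = 10257095773*(10*(-1/691)*(-2074) - 338145)/2772 = 10257095773*(20740/691 - 338145)/2772 = (10257095773/2772)*(-233637455/691) = -2396441752094977715/1915452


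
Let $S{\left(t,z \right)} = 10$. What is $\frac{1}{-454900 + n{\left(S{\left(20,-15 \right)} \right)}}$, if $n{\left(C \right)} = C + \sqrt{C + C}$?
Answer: $- \frac{45489}{20692491208} - \frac{\sqrt{5}}{103462456040} \approx -2.1984 \cdot 10^{-6}$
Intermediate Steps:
$n{\left(C \right)} = C + \sqrt{2} \sqrt{C}$ ($n{\left(C \right)} = C + \sqrt{2 C} = C + \sqrt{2} \sqrt{C}$)
$\frac{1}{-454900 + n{\left(S{\left(20,-15 \right)} \right)}} = \frac{1}{-454900 + \left(10 + \sqrt{2} \sqrt{10}\right)} = \frac{1}{-454900 + \left(10 + 2 \sqrt{5}\right)} = \frac{1}{-454890 + 2 \sqrt{5}}$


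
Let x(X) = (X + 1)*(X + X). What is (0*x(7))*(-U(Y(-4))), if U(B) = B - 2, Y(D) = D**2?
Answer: 0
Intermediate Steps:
x(X) = 2*X*(1 + X) (x(X) = (1 + X)*(2*X) = 2*X*(1 + X))
U(B) = -2 + B
(0*x(7))*(-U(Y(-4))) = (0*(2*7*(1 + 7)))*(-(-2 + (-4)**2)) = (0*(2*7*8))*(-(-2 + 16)) = (0*112)*(-1*14) = 0*(-14) = 0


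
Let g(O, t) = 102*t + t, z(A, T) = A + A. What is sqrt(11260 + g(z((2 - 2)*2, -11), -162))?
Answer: I*sqrt(5426) ≈ 73.661*I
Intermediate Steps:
z(A, T) = 2*A
g(O, t) = 103*t
sqrt(11260 + g(z((2 - 2)*2, -11), -162)) = sqrt(11260 + 103*(-162)) = sqrt(11260 - 16686) = sqrt(-5426) = I*sqrt(5426)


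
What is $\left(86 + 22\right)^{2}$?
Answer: $11664$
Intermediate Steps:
$\left(86 + 22\right)^{2} = 108^{2} = 11664$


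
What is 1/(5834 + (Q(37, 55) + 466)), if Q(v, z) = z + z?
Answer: 1/6410 ≈ 0.00015601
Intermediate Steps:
Q(v, z) = 2*z
1/(5834 + (Q(37, 55) + 466)) = 1/(5834 + (2*55 + 466)) = 1/(5834 + (110 + 466)) = 1/(5834 + 576) = 1/6410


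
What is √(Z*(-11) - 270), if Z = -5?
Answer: I*√215 ≈ 14.663*I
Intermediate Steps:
√(Z*(-11) - 270) = √(-5*(-11) - 270) = √(55 - 270) = √(-215) = I*√215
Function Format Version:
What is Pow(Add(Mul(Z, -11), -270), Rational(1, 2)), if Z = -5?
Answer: Mul(I, Pow(215, Rational(1, 2))) ≈ Mul(14.663, I)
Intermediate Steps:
Pow(Add(Mul(Z, -11), -270), Rational(1, 2)) = Pow(Add(Mul(-5, -11), -270), Rational(1, 2)) = Pow(Add(55, -270), Rational(1, 2)) = Pow(-215, Rational(1, 2)) = Mul(I, Pow(215, Rational(1, 2)))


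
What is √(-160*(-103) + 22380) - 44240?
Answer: -44240 + 2*√9715 ≈ -44043.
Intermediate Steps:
√(-160*(-103) + 22380) - 44240 = √(16480 + 22380) - 44240 = √38860 - 44240 = 2*√9715 - 44240 = -44240 + 2*√9715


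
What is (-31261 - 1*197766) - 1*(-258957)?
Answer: 29930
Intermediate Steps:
(-31261 - 1*197766) - 1*(-258957) = (-31261 - 197766) + 258957 = -229027 + 258957 = 29930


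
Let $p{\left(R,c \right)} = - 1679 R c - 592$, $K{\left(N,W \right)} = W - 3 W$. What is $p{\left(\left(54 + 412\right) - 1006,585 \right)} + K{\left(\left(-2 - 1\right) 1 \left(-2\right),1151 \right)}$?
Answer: $530393206$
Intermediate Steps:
$K{\left(N,W \right)} = - 2 W$
$p{\left(R,c \right)} = -592 - 1679 R c$ ($p{\left(R,c \right)} = - 1679 R c - 592 = -592 - 1679 R c$)
$p{\left(\left(54 + 412\right) - 1006,585 \right)} + K{\left(\left(-2 - 1\right) 1 \left(-2\right),1151 \right)} = \left(-592 - 1679 \left(\left(54 + 412\right) - 1006\right) 585\right) - 2302 = \left(-592 - 1679 \left(466 - 1006\right) 585\right) - 2302 = \left(-592 - \left(-906660\right) 585\right) - 2302 = \left(-592 + 530396100\right) - 2302 = 530395508 - 2302 = 530393206$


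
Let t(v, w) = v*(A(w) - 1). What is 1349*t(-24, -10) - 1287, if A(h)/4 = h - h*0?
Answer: 1326129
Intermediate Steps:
A(h) = 4*h (A(h) = 4*(h - h*0) = 4*(h - 1*0) = 4*(h + 0) = 4*h)
t(v, w) = v*(-1 + 4*w) (t(v, w) = v*(4*w - 1) = v*(-1 + 4*w))
1349*t(-24, -10) - 1287 = 1349*(-24*(-1 + 4*(-10))) - 1287 = 1349*(-24*(-1 - 40)) - 1287 = 1349*(-24*(-41)) - 1287 = 1349*984 - 1287 = 1327416 - 1287 = 1326129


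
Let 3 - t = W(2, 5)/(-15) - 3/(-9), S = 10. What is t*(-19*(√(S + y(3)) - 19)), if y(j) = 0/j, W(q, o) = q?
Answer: 5054/5 - 266*√10/5 ≈ 842.57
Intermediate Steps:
y(j) = 0
t = 14/5 (t = 3 - (2/(-15) - 3/(-9)) = 3 - (2*(-1/15) - 3*(-⅑)) = 3 - (-2/15 + ⅓) = 3 - 1*⅕ = 3 - ⅕ = 14/5 ≈ 2.8000)
t*(-19*(√(S + y(3)) - 19)) = 14*(-19*(√(10 + 0) - 19))/5 = 14*(-19*(√10 - 19))/5 = 14*(-19*(-19 + √10))/5 = 14*(361 - 19*√10)/5 = 5054/5 - 266*√10/5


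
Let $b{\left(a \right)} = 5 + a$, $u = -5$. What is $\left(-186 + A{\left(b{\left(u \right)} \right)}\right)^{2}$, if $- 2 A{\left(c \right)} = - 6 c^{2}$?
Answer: $34596$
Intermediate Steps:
$A{\left(c \right)} = 3 c^{2}$ ($A{\left(c \right)} = - \frac{\left(-6\right) c^{2}}{2} = 3 c^{2}$)
$\left(-186 + A{\left(b{\left(u \right)} \right)}\right)^{2} = \left(-186 + 3 \left(5 - 5\right)^{2}\right)^{2} = \left(-186 + 3 \cdot 0^{2}\right)^{2} = \left(-186 + 3 \cdot 0\right)^{2} = \left(-186 + 0\right)^{2} = \left(-186\right)^{2} = 34596$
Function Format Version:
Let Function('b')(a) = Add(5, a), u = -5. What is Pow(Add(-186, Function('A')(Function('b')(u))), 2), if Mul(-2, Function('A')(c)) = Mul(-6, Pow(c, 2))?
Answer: 34596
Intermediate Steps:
Function('A')(c) = Mul(3, Pow(c, 2)) (Function('A')(c) = Mul(Rational(-1, 2), Mul(-6, Pow(c, 2))) = Mul(3, Pow(c, 2)))
Pow(Add(-186, Function('A')(Function('b')(u))), 2) = Pow(Add(-186, Mul(3, Pow(Add(5, -5), 2))), 2) = Pow(Add(-186, Mul(3, Pow(0, 2))), 2) = Pow(Add(-186, Mul(3, 0)), 2) = Pow(Add(-186, 0), 2) = Pow(-186, 2) = 34596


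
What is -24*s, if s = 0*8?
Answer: 0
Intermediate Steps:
s = 0
-24*s = -24*0 = 0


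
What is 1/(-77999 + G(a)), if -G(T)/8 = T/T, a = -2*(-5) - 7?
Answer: -1/78007 ≈ -1.2819e-5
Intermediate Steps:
a = 3 (a = 10 - 7 = 3)
G(T) = -8 (G(T) = -8*T/T = -8*1 = -8)
1/(-77999 + G(a)) = 1/(-77999 - 8) = 1/(-78007) = -1/78007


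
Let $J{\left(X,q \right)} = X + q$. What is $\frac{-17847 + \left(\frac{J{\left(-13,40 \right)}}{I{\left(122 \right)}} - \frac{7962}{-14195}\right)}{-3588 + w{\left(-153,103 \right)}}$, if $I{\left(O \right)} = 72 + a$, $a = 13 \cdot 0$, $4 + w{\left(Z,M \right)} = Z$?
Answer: $\frac{2026599039}{425282200} \approx 4.7653$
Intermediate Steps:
$w{\left(Z,M \right)} = -4 + Z$
$a = 0$
$I{\left(O \right)} = 72$ ($I{\left(O \right)} = 72 + 0 = 72$)
$\frac{-17847 + \left(\frac{J{\left(-13,40 \right)}}{I{\left(122 \right)}} - \frac{7962}{-14195}\right)}{-3588 + w{\left(-153,103 \right)}} = \frac{-17847 + \left(\frac{-13 + 40}{72} - \frac{7962}{-14195}\right)}{-3588 - 157} = \frac{-17847 + \left(27 \cdot \frac{1}{72} - - \frac{7962}{14195}\right)}{-3588 - 157} = \frac{-17847 + \left(\frac{3}{8} + \frac{7962}{14195}\right)}{-3745} = \left(-17847 + \frac{106281}{113560}\right) \left(- \frac{1}{3745}\right) = \left(- \frac{2026599039}{113560}\right) \left(- \frac{1}{3745}\right) = \frac{2026599039}{425282200}$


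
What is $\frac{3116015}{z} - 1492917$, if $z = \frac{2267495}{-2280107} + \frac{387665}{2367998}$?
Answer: $- \frac{4704150603599300965}{897101188971} \approx -5.2437 \cdot 10^{6}$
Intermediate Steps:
$z = - \frac{4485505944855}{5399288815786}$ ($z = 2267495 \left(- \frac{1}{2280107}\right) + 387665 \cdot \frac{1}{2367998} = - \frac{2267495}{2280107} + \frac{387665}{2367998} = - \frac{4485505944855}{5399288815786} \approx -0.83076$)
$\frac{3116015}{z} - 1492917 = \frac{3116015}{- \frac{4485505944855}{5399288815786}} - 1492917 = 3116015 \left(- \frac{5399288815786}{4485505944855}\right) - 1492917 = - \frac{3364852987864282558}{897101188971} - 1492917 = - \frac{4704150603599300965}{897101188971}$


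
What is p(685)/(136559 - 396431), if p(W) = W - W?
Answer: 0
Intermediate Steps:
p(W) = 0
p(685)/(136559 - 396431) = 0/(136559 - 396431) = 0/(-259872) = 0*(-1/259872) = 0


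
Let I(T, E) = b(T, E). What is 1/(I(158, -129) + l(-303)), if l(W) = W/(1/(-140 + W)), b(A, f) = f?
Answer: 1/134100 ≈ 7.4571e-6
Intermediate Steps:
I(T, E) = E
l(W) = W*(-140 + W)
1/(I(158, -129) + l(-303)) = 1/(-129 - 303*(-140 - 303)) = 1/(-129 - 303*(-443)) = 1/(-129 + 134229) = 1/134100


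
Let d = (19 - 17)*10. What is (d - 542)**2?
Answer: 272484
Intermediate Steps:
d = 20 (d = 2*10 = 20)
(d - 542)**2 = (20 - 542)**2 = (-522)**2 = 272484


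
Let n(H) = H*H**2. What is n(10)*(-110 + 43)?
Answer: -67000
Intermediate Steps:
n(H) = H**3
n(10)*(-110 + 43) = 10**3*(-110 + 43) = 1000*(-67) = -67000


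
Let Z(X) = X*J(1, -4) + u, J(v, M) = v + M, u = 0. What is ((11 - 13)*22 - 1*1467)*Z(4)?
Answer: 18132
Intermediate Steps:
J(v, M) = M + v
Z(X) = -3*X (Z(X) = X*(-4 + 1) + 0 = X*(-3) + 0 = -3*X + 0 = -3*X)
((11 - 13)*22 - 1*1467)*Z(4) = ((11 - 13)*22 - 1*1467)*(-3*4) = (-2*22 - 1467)*(-12) = (-44 - 1467)*(-12) = -1511*(-12) = 18132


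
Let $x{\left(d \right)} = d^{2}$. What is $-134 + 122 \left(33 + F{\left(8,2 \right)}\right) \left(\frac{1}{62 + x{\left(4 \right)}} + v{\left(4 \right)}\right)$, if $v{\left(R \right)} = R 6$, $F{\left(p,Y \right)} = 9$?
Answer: $\frac{1597800}{13} \approx 1.2291 \cdot 10^{5}$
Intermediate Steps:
$v{\left(R \right)} = 6 R$
$-134 + 122 \left(33 + F{\left(8,2 \right)}\right) \left(\frac{1}{62 + x{\left(4 \right)}} + v{\left(4 \right)}\right) = -134 + 122 \left(33 + 9\right) \left(\frac{1}{62 + 4^{2}} + 6 \cdot 4\right) = -134 + 122 \cdot 42 \left(\frac{1}{62 + 16} + 24\right) = -134 + 122 \cdot 42 \left(\frac{1}{78} + 24\right) = -134 + 122 \cdot 42 \cdot \frac{1873}{78} = -134 + 122 \cdot \frac{13111}{13} = -134 + \frac{1599542}{13} = \frac{1597800}{13}$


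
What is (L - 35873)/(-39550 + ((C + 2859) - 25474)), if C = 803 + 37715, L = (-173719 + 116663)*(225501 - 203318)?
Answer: 1265709121/23647 ≈ 53525.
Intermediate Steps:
L = -1265673248 (L = -57056*22183 = -1265673248)
C = 38518
(L - 35873)/(-39550 + ((C + 2859) - 25474)) = (-1265673248 - 35873)/(-39550 + ((38518 + 2859) - 25474)) = -1265709121/(-39550 + (41377 - 25474)) = -1265709121/(-39550 + 15903) = -1265709121/(-23647) = -1265709121*(-1/23647) = 1265709121/23647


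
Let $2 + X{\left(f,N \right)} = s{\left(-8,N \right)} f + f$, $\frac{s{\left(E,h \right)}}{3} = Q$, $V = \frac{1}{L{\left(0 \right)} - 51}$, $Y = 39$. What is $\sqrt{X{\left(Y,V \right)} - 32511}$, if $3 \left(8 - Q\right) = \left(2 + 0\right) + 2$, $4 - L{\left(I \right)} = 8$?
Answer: $i \sqrt{31694} \approx 178.03 i$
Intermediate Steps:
$L{\left(I \right)} = -4$ ($L{\left(I \right)} = 4 - 8 = -4$)
$Q = \frac{20}{3}$ ($Q = 8 - \frac{\left(2 + 0\right) + 2}{3} = 8 - \frac{2 + 2}{3} = 8 - \frac{4}{3} = \frac{20}{3} \approx 6.6667$)
$V = - \frac{1}{55}$ ($V = \frac{1}{-4 - 51} = \frac{1}{-55} = - \frac{1}{55} \approx -0.018182$)
$s{\left(E,h \right)} = 20$ ($s{\left(E,h \right)} = 3 \cdot \frac{20}{3} = 20$)
$X{\left(f,N \right)} = -2 + 21 f$ ($X{\left(f,N \right)} = -2 + \left(20 f + f\right) = -2 + 21 f$)
$\sqrt{X{\left(Y,V \right)} - 32511} = \sqrt{\left(-2 + 21 \cdot 39\right) - 32511} = \sqrt{\left(-2 + 819\right) - 32511} = \sqrt{817 - 32511} = \sqrt{-31694} = i \sqrt{31694}$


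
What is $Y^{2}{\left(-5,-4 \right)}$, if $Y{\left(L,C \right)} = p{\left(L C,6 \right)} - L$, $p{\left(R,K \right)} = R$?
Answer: $625$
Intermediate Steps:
$Y{\left(L,C \right)} = - L + C L$ ($Y{\left(L,C \right)} = L C - L = C L - L = - L + C L$)
$Y^{2}{\left(-5,-4 \right)} = \left(- 5 \left(-1 - 4\right)\right)^{2} = \left(\left(-5\right) \left(-5\right)\right)^{2} = 25^{2} = 625$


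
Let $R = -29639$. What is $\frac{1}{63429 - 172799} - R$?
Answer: $\frac{3241617429}{109370} \approx 29639.0$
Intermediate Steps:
$\frac{1}{63429 - 172799} - R = \frac{1}{63429 - 172799} - -29639 = \frac{1}{-109370} + 29639 = - \frac{1}{109370} + 29639 = \frac{3241617429}{109370}$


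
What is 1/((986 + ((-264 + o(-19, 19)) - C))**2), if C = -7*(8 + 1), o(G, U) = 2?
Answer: 1/619369 ≈ 1.6145e-6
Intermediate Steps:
C = -63 (C = -7*9 = -63)
1/((986 + ((-264 + o(-19, 19)) - C))**2) = 1/((986 + ((-264 + 2) - 1*(-63)))**2) = 1/((986 + (-262 + 63))**2) = 1/((986 - 199)**2) = 1/(787**2) = 1/619369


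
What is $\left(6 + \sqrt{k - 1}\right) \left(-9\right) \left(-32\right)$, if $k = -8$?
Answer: $1728 + 864 i \approx 1728.0 + 864.0 i$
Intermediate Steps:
$\left(6 + \sqrt{k - 1}\right) \left(-9\right) \left(-32\right) = \left(6 + \sqrt{-8 - 1}\right) \left(-9\right) \left(-32\right) = \left(6 + \sqrt{-9}\right) \left(-9\right) \left(-32\right) = \left(6 + 3 i\right) \left(-9\right) \left(-32\right) = \left(-54 - 27 i\right) \left(-32\right) = 1728 + 864 i$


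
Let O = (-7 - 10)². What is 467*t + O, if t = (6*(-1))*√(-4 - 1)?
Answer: 289 - 2802*I*√5 ≈ 289.0 - 6265.5*I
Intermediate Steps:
O = 289 (O = (-17)² = 289)
t = -6*I*√5 ≈ -13.416*I
467*t + O = 467*(-6*I*√5) + 289 = -2802*I*√5 + 289 = 289 - 2802*I*√5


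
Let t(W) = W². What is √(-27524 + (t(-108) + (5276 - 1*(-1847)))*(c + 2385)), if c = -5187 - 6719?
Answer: I*√178898551 ≈ 13375.0*I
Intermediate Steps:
c = -11906
√(-27524 + (t(-108) + (5276 - 1*(-1847)))*(c + 2385)) = √(-27524 + ((-108)² + (5276 - 1*(-1847)))*(-11906 + 2385)) = √(-27524 + (11664 + (5276 + 1847))*(-9521)) = √(-27524 + (11664 + 7123)*(-9521)) = √(-27524 + 18787*(-9521)) = √(-27524 - 178871027) = √(-178898551) = I*√178898551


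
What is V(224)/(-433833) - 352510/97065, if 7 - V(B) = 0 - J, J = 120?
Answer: -10196186539/2807333343 ≈ -3.6320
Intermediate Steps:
V(B) = 127 (V(B) = 7 - (0 - 1*120) = 7 - (0 - 120) = 7 - 1*(-120) = 7 + 120 = 127)
V(224)/(-433833) - 352510/97065 = 127/(-433833) - 352510/97065 = 127*(-1/433833) - 352510*1/97065 = -127/433833 - 70502/19413 = -10196186539/2807333343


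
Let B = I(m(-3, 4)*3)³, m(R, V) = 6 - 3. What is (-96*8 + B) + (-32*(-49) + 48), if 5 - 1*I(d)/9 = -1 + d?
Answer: -18835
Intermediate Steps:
m(R, V) = 3
I(d) = 54 - 9*d (I(d) = 45 - 9*(-1 + d) = 45 + (9 - 9*d) = 54 - 9*d)
B = -19683 (B = (54 - 27*3)³ = (54 - 9*9)³ = (54 - 81)³ = (-27)³ = -19683)
(-96*8 + B) + (-32*(-49) + 48) = (-96*8 - 19683) + (-32*(-49) + 48) = (-768 - 19683) + (1568 + 48) = -20451 + 1616 = -18835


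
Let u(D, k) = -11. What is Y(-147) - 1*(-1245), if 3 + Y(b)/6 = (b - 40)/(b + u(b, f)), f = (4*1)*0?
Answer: 97494/79 ≈ 1234.1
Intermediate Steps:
f = 0 (f = 4*0 = 0)
Y(b) = -18 + 6*(-40 + b)/(-11 + b) (Y(b) = -18 + 6*((b - 40)/(b - 11)) = -18 + 6*((-40 + b)/(-11 + b)) = -18 + 6*(-40 + b)/(-11 + b))
Y(-147) - 1*(-1245) = 6*(-7 - 2*(-147))/(-11 - 147) - 1*(-1245) = 6*(-7 + 294)/(-158) + 1245 = 6*(-1/158)*287 + 1245 = -861/79 + 1245 = 97494/79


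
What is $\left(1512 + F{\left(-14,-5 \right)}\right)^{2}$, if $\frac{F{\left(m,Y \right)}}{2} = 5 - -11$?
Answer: $2383936$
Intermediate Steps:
$F{\left(m,Y \right)} = 32$ ($F{\left(m,Y \right)} = 2 \left(5 - -11\right) = 2 \left(5 + 11\right) = 2 \cdot 16 = 32$)
$\left(1512 + F{\left(-14,-5 \right)}\right)^{2} = \left(1512 + 32\right)^{2} = 1544^{2} = 2383936$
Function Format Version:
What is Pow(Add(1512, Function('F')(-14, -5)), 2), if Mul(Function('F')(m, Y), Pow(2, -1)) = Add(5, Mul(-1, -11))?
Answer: 2383936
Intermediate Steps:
Function('F')(m, Y) = 32 (Function('F')(m, Y) = Mul(2, Add(5, Mul(-1, -11))) = Mul(2, Add(5, 11)) = Mul(2, 16) = 32)
Pow(Add(1512, Function('F')(-14, -5)), 2) = Pow(Add(1512, 32), 2) = Pow(1544, 2) = 2383936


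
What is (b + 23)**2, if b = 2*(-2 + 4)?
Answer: 729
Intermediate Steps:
b = 4 (b = 2*2 = 4)
(b + 23)**2 = (4 + 23)**2 = 27**2 = 729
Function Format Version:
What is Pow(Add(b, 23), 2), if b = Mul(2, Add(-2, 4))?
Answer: 729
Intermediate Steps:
b = 4 (b = Mul(2, 2) = 4)
Pow(Add(b, 23), 2) = Pow(Add(4, 23), 2) = Pow(27, 2) = 729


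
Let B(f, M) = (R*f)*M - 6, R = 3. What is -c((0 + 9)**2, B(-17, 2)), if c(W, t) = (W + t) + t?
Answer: 135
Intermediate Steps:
B(f, M) = -6 + 3*M*f (B(f, M) = (3*f)*M - 6 = 3*M*f - 6 = -6 + 3*M*f)
c(W, t) = W + 2*t
-c((0 + 9)**2, B(-17, 2)) = -((0 + 9)**2 + 2*(-6 + 3*2*(-17))) = -(9**2 + 2*(-6 - 102)) = -(81 + 2*(-108)) = -(81 - 216) = -1*(-135) = 135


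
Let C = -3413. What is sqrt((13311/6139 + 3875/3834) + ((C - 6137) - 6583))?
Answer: I*sqrt(992856591206275026)/7845642 ≈ 127.0*I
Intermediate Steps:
sqrt((13311/6139 + 3875/3834) + ((C - 6137) - 6583)) = sqrt((13311/6139 + 3875/3834) + ((-3413 - 6137) - 6583)) = sqrt((13311*(1/6139) + 3875*(1/3834)) + (-9550 - 6583)) = sqrt((13311/6139 + 3875/3834) - 16133) = sqrt(74822999/23536926 - 16133) = sqrt(-379646404159/23536926) = I*sqrt(992856591206275026)/7845642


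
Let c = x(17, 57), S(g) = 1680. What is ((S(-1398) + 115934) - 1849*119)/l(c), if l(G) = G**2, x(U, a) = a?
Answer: -34139/1083 ≈ -31.523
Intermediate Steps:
c = 57
((S(-1398) + 115934) - 1849*119)/l(c) = ((1680 + 115934) - 1849*119)/(57**2) = (117614 - 220031)/3249 = -102417*1/3249 = -34139/1083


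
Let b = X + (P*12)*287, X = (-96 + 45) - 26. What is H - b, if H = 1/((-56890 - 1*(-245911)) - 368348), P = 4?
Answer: -2456600574/179327 ≈ -13699.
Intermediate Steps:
X = -77 (X = -51 - 26 = -77)
H = -1/179327 (H = 1/((-56890 + 245911) - 368348) = 1/(189021 - 368348) = 1/(-179327) = -1/179327 ≈ -5.5764e-6)
b = 13699 (b = -77 + (4*12)*287 = -77 + 48*287 = -77 + 13776 = 13699)
H - b = -1/179327 - 1*13699 = -1/179327 - 13699 = -2456600574/179327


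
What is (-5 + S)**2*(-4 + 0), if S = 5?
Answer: 0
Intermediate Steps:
(-5 + S)**2*(-4 + 0) = (-5 + 5)**2*(-4 + 0) = 0**2*(-4) = 0*(-4) = 0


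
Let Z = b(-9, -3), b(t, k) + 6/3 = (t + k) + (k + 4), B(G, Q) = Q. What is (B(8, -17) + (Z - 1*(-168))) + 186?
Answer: 324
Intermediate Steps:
b(t, k) = 2 + t + 2*k (b(t, k) = -2 + ((t + k) + (k + 4)) = -2 + ((k + t) + (4 + k)) = -2 + (4 + t + 2*k) = 2 + t + 2*k)
Z = -13 (Z = 2 - 9 + 2*(-3) = 2 - 9 - 6 = -13)
(B(8, -17) + (Z - 1*(-168))) + 186 = (-17 + (-13 - 1*(-168))) + 186 = (-17 + (-13 + 168)) + 186 = (-17 + 155) + 186 = 138 + 186 = 324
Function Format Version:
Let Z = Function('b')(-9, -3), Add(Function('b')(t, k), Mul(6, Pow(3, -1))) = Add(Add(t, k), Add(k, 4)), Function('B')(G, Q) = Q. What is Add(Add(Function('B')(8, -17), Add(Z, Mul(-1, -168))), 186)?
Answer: 324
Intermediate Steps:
Function('b')(t, k) = Add(2, t, Mul(2, k)) (Function('b')(t, k) = Add(-2, Add(Add(t, k), Add(k, 4))) = Add(-2, Add(Add(k, t), Add(4, k))) = Add(-2, Add(4, t, Mul(2, k))) = Add(2, t, Mul(2, k)))
Z = -13 (Z = Add(2, -9, Mul(2, -3)) = Add(2, -9, -6) = -13)
Add(Add(Function('B')(8, -17), Add(Z, Mul(-1, -168))), 186) = Add(Add(-17, Add(-13, Mul(-1, -168))), 186) = Add(Add(-17, Add(-13, 168)), 186) = Add(Add(-17, 155), 186) = Add(138, 186) = 324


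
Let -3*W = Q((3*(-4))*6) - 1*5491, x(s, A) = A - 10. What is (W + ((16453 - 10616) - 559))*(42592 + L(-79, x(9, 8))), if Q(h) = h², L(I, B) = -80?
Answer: 686186192/3 ≈ 2.2873e+8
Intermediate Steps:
x(s, A) = -10 + A
W = 307/3 (W = -(((3*(-4))*6)² - 1*5491)/3 = -((-12*6)² - 5491)/3 = -((-72)² - 5491)/3 = -(5184 - 5491)/3 = -⅓*(-307) = 307/3 ≈ 102.33)
(W + ((16453 - 10616) - 559))*(42592 + L(-79, x(9, 8))) = (307/3 + ((16453 - 10616) - 559))*(42592 - 80) = (307/3 + (5837 - 559))*42512 = (307/3 + 5278)*42512 = (16141/3)*42512 = 686186192/3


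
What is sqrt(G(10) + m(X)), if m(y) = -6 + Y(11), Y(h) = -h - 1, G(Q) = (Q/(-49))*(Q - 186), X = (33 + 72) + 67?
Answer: sqrt(878)/7 ≈ 4.2330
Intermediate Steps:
X = 172 (X = 105 + 67 = 172)
G(Q) = -Q*(-186 + Q)/49 (G(Q) = (Q*(-1/49))*(-186 + Q) = (-Q/49)*(-186 + Q) = -Q*(-186 + Q)/49)
Y(h) = -1 - h
m(y) = -18 (m(y) = -6 + (-1 - 1*11) = -6 + (-1 - 11) = -6 - 12 = -18)
sqrt(G(10) + m(X)) = sqrt((1/49)*10*(186 - 1*10) - 18) = sqrt((1/49)*10*(186 - 10) - 18) = sqrt((1/49)*10*176 - 18) = sqrt(1760/49 - 18) = sqrt(878/49) = sqrt(878)/7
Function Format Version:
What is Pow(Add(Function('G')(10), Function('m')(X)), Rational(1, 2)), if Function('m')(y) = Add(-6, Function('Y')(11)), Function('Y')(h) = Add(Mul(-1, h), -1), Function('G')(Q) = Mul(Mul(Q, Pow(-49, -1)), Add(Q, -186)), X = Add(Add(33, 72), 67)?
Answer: Mul(Rational(1, 7), Pow(878, Rational(1, 2))) ≈ 4.2330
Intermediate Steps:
X = 172 (X = Add(105, 67) = 172)
Function('G')(Q) = Mul(Rational(-1, 49), Q, Add(-186, Q)) (Function('G')(Q) = Mul(Mul(Q, Rational(-1, 49)), Add(-186, Q)) = Mul(Mul(Rational(-1, 49), Q), Add(-186, Q)) = Mul(Rational(-1, 49), Q, Add(-186, Q)))
Function('Y')(h) = Add(-1, Mul(-1, h))
Function('m')(y) = -18 (Function('m')(y) = Add(-6, Add(-1, Mul(-1, 11))) = Add(-6, Add(-1, -11)) = Add(-6, -12) = -18)
Pow(Add(Function('G')(10), Function('m')(X)), Rational(1, 2)) = Pow(Add(Mul(Rational(1, 49), 10, Add(186, Mul(-1, 10))), -18), Rational(1, 2)) = Pow(Add(Mul(Rational(1, 49), 10, Add(186, -10)), -18), Rational(1, 2)) = Pow(Add(Mul(Rational(1, 49), 10, 176), -18), Rational(1, 2)) = Pow(Add(Rational(1760, 49), -18), Rational(1, 2)) = Pow(Rational(878, 49), Rational(1, 2)) = Mul(Rational(1, 7), Pow(878, Rational(1, 2)))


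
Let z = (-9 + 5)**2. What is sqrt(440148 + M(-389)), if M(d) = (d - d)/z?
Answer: 2*sqrt(110037) ≈ 663.44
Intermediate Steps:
z = 16 (z = (-4)**2 = 16)
M(d) = 0 (M(d) = (d - d)/16 = 0*(1/16) = 0)
sqrt(440148 + M(-389)) = sqrt(440148 + 0) = sqrt(440148) = 2*sqrt(110037)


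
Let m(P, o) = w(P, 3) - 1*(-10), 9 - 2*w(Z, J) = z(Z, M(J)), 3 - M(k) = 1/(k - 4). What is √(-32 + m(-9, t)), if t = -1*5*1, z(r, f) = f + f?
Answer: I*√86/2 ≈ 4.6368*I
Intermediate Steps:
M(k) = 3 - 1/(-4 + k) (M(k) = 3 - 1/(k - 4) = 3 - 1/(-4 + k))
z(r, f) = 2*f
w(Z, J) = 9/2 - (-13 + 3*J)/(-4 + J)
t = -5 (t = -5*1 = -5)
m(P, o) = 21/2 (m(P, o) = (-10 + 3*3)/(2*(-4 + 3)) - 1*(-10) = (½)*(-10 + 9)/(-1) + 10 = (½)*(-1)*(-1) + 10 = ½ + 10 = 21/2)
√(-32 + m(-9, t)) = √(-32 + 21/2) = √(-43/2) = I*√86/2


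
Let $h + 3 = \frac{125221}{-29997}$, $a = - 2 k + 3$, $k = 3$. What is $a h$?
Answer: $\frac{215212}{9999} \approx 21.523$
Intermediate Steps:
$a = -3$ ($a = \left(-2\right) 3 + 3 = -6 + 3 = -3$)
$h = - \frac{215212}{29997}$ ($h = -3 + \frac{125221}{-29997} = -3 + 125221 \left(- \frac{1}{29997}\right) = -3 - \frac{125221}{29997} = - \frac{215212}{29997} \approx -7.1745$)
$a h = \left(-3\right) \left(- \frac{215212}{29997}\right) = \frac{215212}{9999}$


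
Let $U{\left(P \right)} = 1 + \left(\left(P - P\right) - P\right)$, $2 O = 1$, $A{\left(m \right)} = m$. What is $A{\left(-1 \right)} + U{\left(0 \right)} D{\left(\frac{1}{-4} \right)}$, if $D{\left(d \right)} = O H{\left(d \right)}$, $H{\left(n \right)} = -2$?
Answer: $-2$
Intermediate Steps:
$O = \frac{1}{2}$ ($O = \frac{1}{2} \cdot 1 = \frac{1}{2} \approx 0.5$)
$U{\left(P \right)} = 1 - P$ ($U{\left(P \right)} = 1 + \left(0 - P\right) = 1 - P$)
$D{\left(d \right)} = -1$ ($D{\left(d \right)} = \frac{1}{2} \left(-2\right) = -1$)
$A{\left(-1 \right)} + U{\left(0 \right)} D{\left(\frac{1}{-4} \right)} = -1 + \left(1 - 0\right) \left(-1\right) = -1 + \left(1 + 0\right) \left(-1\right) = -1 + 1 \left(-1\right) = -1 - 1 = -2$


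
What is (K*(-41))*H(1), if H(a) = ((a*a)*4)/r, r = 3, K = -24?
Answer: 1312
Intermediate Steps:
H(a) = 4*a**2/3 (H(a) = ((a*a)*4)/3 = (a**2*4)*(1/3) = (4*a**2)*(1/3) = 4*a**2/3)
(K*(-41))*H(1) = (-24*(-41))*((4/3)*1**2) = 984*((4/3)*1) = 984*(4/3) = 1312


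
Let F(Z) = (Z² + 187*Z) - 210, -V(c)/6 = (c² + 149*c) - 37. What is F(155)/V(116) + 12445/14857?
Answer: 251357235/456154471 ≈ 0.55103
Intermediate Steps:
V(c) = 222 - 894*c - 6*c² (V(c) = -6*((c² + 149*c) - 37) = -6*(-37 + c² + 149*c) = 222 - 894*c - 6*c²)
F(Z) = -210 + Z² + 187*Z
F(155)/V(116) + 12445/14857 = (-210 + 155² + 187*155)/(222 - 894*116 - 6*116²) + 12445/14857 = (-210 + 24025 + 28985)/(222 - 103704 - 6*13456) + 12445*(1/14857) = 52800/(222 - 103704 - 80736) + 12445/14857 = 52800/(-184218) + 12445/14857 = 52800*(-1/184218) + 12445/14857 = -8800/30703 + 12445/14857 = 251357235/456154471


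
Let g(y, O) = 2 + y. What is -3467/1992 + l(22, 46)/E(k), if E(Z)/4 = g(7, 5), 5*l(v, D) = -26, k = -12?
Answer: -56321/29880 ≈ -1.8849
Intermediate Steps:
l(v, D) = -26/5 (l(v, D) = (1/5)*(-26) = -26/5)
E(Z) = 36 (E(Z) = 4*(2 + 7) = 4*9 = 36)
-3467/1992 + l(22, 46)/E(k) = -3467/1992 - 26/5/36 = -3467*1/1992 - 26/5*1/36 = -3467/1992 - 13/90 = -56321/29880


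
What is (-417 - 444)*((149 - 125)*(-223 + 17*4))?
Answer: 3202920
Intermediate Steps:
(-417 - 444)*((149 - 125)*(-223 + 17*4)) = -20664*(-223 + 68) = -20664*(-155) = -861*(-3720) = 3202920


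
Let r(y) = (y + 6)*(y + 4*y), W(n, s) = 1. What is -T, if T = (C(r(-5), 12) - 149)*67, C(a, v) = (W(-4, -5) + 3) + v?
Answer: 8911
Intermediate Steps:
r(y) = 5*y*(6 + y) (r(y) = (6 + y)*(5*y) = 5*y*(6 + y))
C(a, v) = 4 + v (C(a, v) = (1 + 3) + v = 4 + v)
T = -8911 (T = ((4 + 12) - 149)*67 = (16 - 149)*67 = -133*67 = -8911)
-T = -1*(-8911) = 8911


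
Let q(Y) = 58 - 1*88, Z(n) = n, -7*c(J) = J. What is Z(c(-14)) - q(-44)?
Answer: 32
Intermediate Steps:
c(J) = -J/7
q(Y) = -30 (q(Y) = 58 - 88 = -30)
Z(c(-14)) - q(-44) = -⅐*(-14) - 1*(-30) = 2 + 30 = 32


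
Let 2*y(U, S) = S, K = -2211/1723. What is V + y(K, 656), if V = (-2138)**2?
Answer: 4571372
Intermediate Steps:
K = -2211/1723 (K = -2211*1/1723 = -2211/1723 ≈ -1.2832)
y(U, S) = S/2
V = 4571044
V + y(K, 656) = 4571044 + (1/2)*656 = 4571044 + 328 = 4571372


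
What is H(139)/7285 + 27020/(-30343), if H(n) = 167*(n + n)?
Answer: 1211863418/221048755 ≈ 5.4823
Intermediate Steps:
H(n) = 334*n (H(n) = 167*(2*n) = 334*n)
H(139)/7285 + 27020/(-30343) = (334*139)/7285 + 27020/(-30343) = 46426*(1/7285) + 27020*(-1/30343) = 46426/7285 - 27020/30343 = 1211863418/221048755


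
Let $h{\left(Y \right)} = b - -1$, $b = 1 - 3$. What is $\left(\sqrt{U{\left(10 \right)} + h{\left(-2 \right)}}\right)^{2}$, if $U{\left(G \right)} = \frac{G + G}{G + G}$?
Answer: $0$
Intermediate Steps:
$b = -2$ ($b = 1 - 3 = -2$)
$h{\left(Y \right)} = -1$ ($h{\left(Y \right)} = -2 - -1 = -2 + 1 = -1$)
$U{\left(G \right)} = 1$ ($U{\left(G \right)} = \frac{2 G}{2 G} = 2 G \frac{1}{2 G} = 1$)
$\left(\sqrt{U{\left(10 \right)} + h{\left(-2 \right)}}\right)^{2} = \left(\sqrt{1 - 1}\right)^{2} = \left(\sqrt{0}\right)^{2} = 0^{2} = 0$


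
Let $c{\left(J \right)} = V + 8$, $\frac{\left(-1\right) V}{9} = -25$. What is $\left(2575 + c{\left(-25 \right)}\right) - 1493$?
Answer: $1315$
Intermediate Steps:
$V = 225$ ($V = \left(-9\right) \left(-25\right) = 225$)
$c{\left(J \right)} = 233$ ($c{\left(J \right)} = 225 + 8 = 233$)
$\left(2575 + c{\left(-25 \right)}\right) - 1493 = \left(2575 + 233\right) - 1493 = 2808 - 1493 = 1315$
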